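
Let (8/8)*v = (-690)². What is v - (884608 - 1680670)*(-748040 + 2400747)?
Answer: 1315657715934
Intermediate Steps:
v = 476100 (v = (-690)² = 476100)
v - (884608 - 1680670)*(-748040 + 2400747) = 476100 - (884608 - 1680670)*(-748040 + 2400747) = 476100 - (-796062)*1652707 = 476100 - 1*(-1315657239834) = 476100 + 1315657239834 = 1315657715934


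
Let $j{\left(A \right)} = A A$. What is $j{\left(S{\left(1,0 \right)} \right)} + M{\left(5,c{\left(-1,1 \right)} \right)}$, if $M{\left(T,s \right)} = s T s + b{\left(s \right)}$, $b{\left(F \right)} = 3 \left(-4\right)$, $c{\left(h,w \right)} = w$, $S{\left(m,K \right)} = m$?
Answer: $-6$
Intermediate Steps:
$b{\left(F \right)} = -12$
$j{\left(A \right)} = A^{2}$
$M{\left(T,s \right)} = -12 + T s^{2}$ ($M{\left(T,s \right)} = s T s - 12 = T s s - 12 = T s^{2} - 12 = -12 + T s^{2}$)
$j{\left(S{\left(1,0 \right)} \right)} + M{\left(5,c{\left(-1,1 \right)} \right)} = 1^{2} - \left(12 - 5 \cdot 1^{2}\right) = 1 + \left(-12 + 5 \cdot 1\right) = 1 + \left(-12 + 5\right) = 1 - 7 = -6$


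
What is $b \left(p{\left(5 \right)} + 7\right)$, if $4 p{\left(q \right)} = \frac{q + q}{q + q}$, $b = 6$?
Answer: $\frac{87}{2} \approx 43.5$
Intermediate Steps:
$p{\left(q \right)} = \frac{1}{4}$ ($p{\left(q \right)} = \frac{\left(q + q\right) \frac{1}{q + q}}{4} = \frac{2 q \frac{1}{2 q}}{4} = \frac{1}{4} \cdot 1 = \frac{1}{4}$)
$b \left(p{\left(5 \right)} + 7\right) = 6 \left(\frac{1}{4} + 7\right) = 6 \cdot \frac{29}{4} = \frac{87}{2}$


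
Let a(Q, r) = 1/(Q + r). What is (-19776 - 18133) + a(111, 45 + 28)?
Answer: -6975255/184 ≈ -37909.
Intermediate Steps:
(-19776 - 18133) + a(111, 45 + 28) = (-19776 - 18133) + 1/(111 + (45 + 28)) = -37909 + 1/(111 + 73) = -37909 + 1/184 = -6975255/184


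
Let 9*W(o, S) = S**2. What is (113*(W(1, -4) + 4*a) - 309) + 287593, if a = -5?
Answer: 2567024/9 ≈ 2.8523e+5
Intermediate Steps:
W(o, S) = S**2/9
(113*(W(1, -4) + 4*a) - 309) + 287593 = (113*((1/9)*(-4)**2 + 4*(-5)) - 309) + 287593 = (113*((1/9)*16 - 20) - 309) + 287593 = (113*(16/9 - 20) - 309) + 287593 = (113*(-164/9) - 309) + 287593 = (-18532/9 - 309) + 287593 = -21313/9 + 287593 = 2567024/9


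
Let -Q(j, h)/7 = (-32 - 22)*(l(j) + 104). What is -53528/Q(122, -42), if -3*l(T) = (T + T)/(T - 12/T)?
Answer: -49754276/36306081 ≈ -1.3704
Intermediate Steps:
l(T) = -2*T/(3*(T - 12/T)) (l(T) = -(T + T)/(3*(T - 12/T)) = -2*T/(3*(T - 12/T)))
Q(j, h) = 39312 - 756*j²/(-36 + 3*j²) (Q(j, h) = -7*(-32 - 22)*(-2*j²/(-36 + 3*j²) + 104) = -(-378)*(104 - 2*j²/(-36 + 3*j²)) = -7*(-5616 + 108*j²/(-36 + 3*j²)) = 39312 - 756*j²/(-36 + 3*j²))
-53528/Q(122, -42) = -53528*(-12 + 122²)/(252*(-1872 + 155*122²)) = -53528*(-12 + 14884)/(252*(-1872 + 155*14884)) = -53528*3718/(63*(-1872 + 2307020)) = -53528/(252*(1/14872)*2305148) = -53528/72612162/1859 = -53528*1859/72612162 = -49754276/36306081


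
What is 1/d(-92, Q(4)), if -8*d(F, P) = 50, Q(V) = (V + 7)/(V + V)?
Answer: -4/25 ≈ -0.16000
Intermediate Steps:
Q(V) = (7 + V)/(2*V) (Q(V) = (7 + V)/((2*V)) = (7 + V)*(1/(2*V)) = (7 + V)/(2*V))
d(F, P) = -25/4 (d(F, P) = -⅛*50 = -25/4)
1/d(-92, Q(4)) = 1/(-25/4) = -4/25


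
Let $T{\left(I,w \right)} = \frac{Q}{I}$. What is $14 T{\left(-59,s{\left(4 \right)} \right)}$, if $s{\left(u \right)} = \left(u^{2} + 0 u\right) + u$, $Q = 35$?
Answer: $- \frac{490}{59} \approx -8.3051$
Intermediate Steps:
$s{\left(u \right)} = u + u^{2}$ ($s{\left(u \right)} = \left(u^{2} + 0\right) + u = u^{2} + u = u + u^{2}$)
$T{\left(I,w \right)} = \frac{35}{I}$
$14 T{\left(-59,s{\left(4 \right)} \right)} = 14 \frac{35}{-59} = 14 \cdot 35 \left(- \frac{1}{59}\right) = 14 \left(- \frac{35}{59}\right) = - \frac{490}{59}$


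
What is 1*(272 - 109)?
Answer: 163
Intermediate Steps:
1*(272 - 109) = 1*163 = 163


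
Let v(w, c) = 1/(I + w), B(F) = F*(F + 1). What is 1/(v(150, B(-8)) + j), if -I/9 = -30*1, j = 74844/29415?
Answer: 823620/2097593 ≈ 0.39265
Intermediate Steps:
j = 24948/9805 (j = 74844*(1/29415) = 24948/9805 ≈ 2.5444)
B(F) = F*(1 + F)
I = 270 (I = -(-270) = -9*(-30) = 270)
v(w, c) = 1/(270 + w)
1/(v(150, B(-8)) + j) = 1/(1/(270 + 150) + 24948/9805) = 1/(1/420 + 24948/9805) = 1/(2097593/823620) = 823620/2097593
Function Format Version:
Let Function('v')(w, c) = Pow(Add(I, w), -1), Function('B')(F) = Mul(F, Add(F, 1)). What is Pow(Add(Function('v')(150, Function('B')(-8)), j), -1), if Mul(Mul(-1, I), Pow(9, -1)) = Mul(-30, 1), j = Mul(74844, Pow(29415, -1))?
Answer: Rational(823620, 2097593) ≈ 0.39265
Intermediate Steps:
j = Rational(24948, 9805) (j = Mul(74844, Rational(1, 29415)) = Rational(24948, 9805) ≈ 2.5444)
Function('B')(F) = Mul(F, Add(1, F))
I = 270 (I = Mul(-9, Mul(-30, 1)) = Mul(-9, -30) = 270)
Function('v')(w, c) = Pow(Add(270, w), -1)
Pow(Add(Function('v')(150, Function('B')(-8)), j), -1) = Pow(Add(Pow(Add(270, 150), -1), Rational(24948, 9805)), -1) = Pow(Add(Pow(420, -1), Rational(24948, 9805)), -1) = Pow(Add(Rational(1, 420), Rational(24948, 9805)), -1) = Pow(Rational(2097593, 823620), -1) = Rational(823620, 2097593)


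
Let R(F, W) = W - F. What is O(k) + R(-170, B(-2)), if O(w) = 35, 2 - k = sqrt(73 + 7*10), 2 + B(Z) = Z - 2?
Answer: 199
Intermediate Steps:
B(Z) = -4 + Z (B(Z) = -2 + (Z - 2) = -2 + (-2 + Z) = -4 + Z)
k = 2 - sqrt(143) (k = 2 - sqrt(73 + 7*10) = 2 - sqrt(73 + 70) = 2 - sqrt(143) ≈ -9.9583)
O(k) + R(-170, B(-2)) = 35 + ((-4 - 2) - 1*(-170)) = 35 + (-6 + 170) = 35 + 164 = 199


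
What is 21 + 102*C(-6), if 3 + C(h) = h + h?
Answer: -1509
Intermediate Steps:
C(h) = -3 + 2*h (C(h) = -3 + (h + h) = -3 + 2*h)
21 + 102*C(-6) = 21 + 102*(-3 + 2*(-6)) = 21 + 102*(-3 - 12) = 21 + 102*(-15) = 21 - 1530 = -1509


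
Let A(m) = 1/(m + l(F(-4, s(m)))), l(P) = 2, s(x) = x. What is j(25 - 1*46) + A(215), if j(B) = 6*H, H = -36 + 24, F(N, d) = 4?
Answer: -15623/217 ≈ -71.995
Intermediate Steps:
H = -12
A(m) = 1/(2 + m) (A(m) = 1/(m + 2) = 1/(2 + m))
j(B) = -72 (j(B) = 6*(-12) = -72)
j(25 - 1*46) + A(215) = -72 + 1/(2 + 215) = -72 + 1/217 = -15623/217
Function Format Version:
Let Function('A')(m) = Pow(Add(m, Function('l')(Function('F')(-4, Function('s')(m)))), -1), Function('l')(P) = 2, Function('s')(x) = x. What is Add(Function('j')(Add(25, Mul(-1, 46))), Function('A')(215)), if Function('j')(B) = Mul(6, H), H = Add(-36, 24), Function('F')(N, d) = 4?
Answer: Rational(-15623, 217) ≈ -71.995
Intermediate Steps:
H = -12
Function('A')(m) = Pow(Add(2, m), -1) (Function('A')(m) = Pow(Add(m, 2), -1) = Pow(Add(2, m), -1))
Function('j')(B) = -72 (Function('j')(B) = Mul(6, -12) = -72)
Add(Function('j')(Add(25, Mul(-1, 46))), Function('A')(215)) = Add(-72, Pow(Add(2, 215), -1)) = Add(-72, Pow(217, -1)) = Add(-72, Rational(1, 217)) = Rational(-15623, 217)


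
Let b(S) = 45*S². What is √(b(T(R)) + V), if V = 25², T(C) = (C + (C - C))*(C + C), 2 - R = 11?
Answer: 29*√1405 ≈ 1087.0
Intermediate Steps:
R = -9 (R = 2 - 1*11 = 2 - 11 = -9)
T(C) = 2*C² (T(C) = (C + 0)*(2*C) = C*(2*C) = 2*C²)
V = 625
√(b(T(R)) + V) = √(45*(2*(-9)²)² + 625) = √(45*(2*81)² + 625) = √(45*162² + 625) = √(45*26244 + 625) = √(1180980 + 625) = √1181605 = 29*√1405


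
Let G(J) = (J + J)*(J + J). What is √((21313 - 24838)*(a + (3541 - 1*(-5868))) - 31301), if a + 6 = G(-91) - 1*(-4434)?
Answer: I*√165568826 ≈ 12867.0*I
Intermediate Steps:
G(J) = 4*J² (G(J) = (2*J)*(2*J) = 4*J²)
a = 37552 (a = -6 + (4*(-91)² - 1*(-4434)) = -6 + (4*8281 + 4434) = -6 + (33124 + 4434) = -6 + 37558 = 37552)
√((21313 - 24838)*(a + (3541 - 1*(-5868))) - 31301) = √((21313 - 24838)*(37552 + (3541 - 1*(-5868))) - 31301) = √(-3525*(37552 + (3541 + 5868)) - 31301) = √(-3525*(37552 + 9409) - 31301) = √(-3525*46961 - 31301) = √(-165537525 - 31301) = √(-165568826) = I*√165568826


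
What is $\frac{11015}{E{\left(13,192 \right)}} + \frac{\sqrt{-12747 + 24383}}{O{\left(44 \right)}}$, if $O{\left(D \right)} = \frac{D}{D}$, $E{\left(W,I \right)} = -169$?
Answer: $- \frac{11015}{169} + 2 \sqrt{2909} \approx 42.693$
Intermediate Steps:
$O{\left(D \right)} = 1$
$\frac{11015}{E{\left(13,192 \right)}} + \frac{\sqrt{-12747 + 24383}}{O{\left(44 \right)}} = \frac{11015}{-169} + \frac{\sqrt{-12747 + 24383}}{1} = 11015 \left(- \frac{1}{169}\right) + \sqrt{11636} \cdot 1 = - \frac{11015}{169} + 2 \sqrt{2909} \cdot 1 = - \frac{11015}{169} + 2 \sqrt{2909}$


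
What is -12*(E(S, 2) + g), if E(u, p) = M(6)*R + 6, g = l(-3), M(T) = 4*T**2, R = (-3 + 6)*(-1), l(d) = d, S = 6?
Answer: 5148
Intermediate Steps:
R = -3 (R = 3*(-1) = -3)
g = -3
E(u, p) = -426 (E(u, p) = (4*6**2)*(-3) + 6 = (4*36)*(-3) + 6 = 144*(-3) + 6 = -432 + 6 = -426)
-12*(E(S, 2) + g) = -12*(-426 - 3) = -12*(-429) = 5148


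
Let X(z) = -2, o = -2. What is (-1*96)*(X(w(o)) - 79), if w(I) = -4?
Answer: 7776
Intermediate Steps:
(-1*96)*(X(w(o)) - 79) = (-1*96)*(-2 - 79) = -96*(-81) = 7776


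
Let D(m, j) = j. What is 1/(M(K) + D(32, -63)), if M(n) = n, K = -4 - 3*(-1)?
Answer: -1/64 ≈ -0.015625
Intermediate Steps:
K = -1 (K = -4 + 3 = -1)
1/(M(K) + D(32, -63)) = 1/(-1 - 63) = 1/(-64) = -1/64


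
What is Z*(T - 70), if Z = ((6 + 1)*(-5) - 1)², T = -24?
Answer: -121824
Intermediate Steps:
Z = 1296 (Z = (7*(-5) - 1)² = (-35 - 1)² = (-36)² = 1296)
Z*(T - 70) = 1296*(-24 - 70) = 1296*(-94) = -121824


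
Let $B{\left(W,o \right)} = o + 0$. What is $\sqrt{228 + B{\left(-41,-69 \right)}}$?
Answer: $\sqrt{159} \approx 12.61$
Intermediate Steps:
$B{\left(W,o \right)} = o$
$\sqrt{228 + B{\left(-41,-69 \right)}} = \sqrt{228 - 69} = \sqrt{159}$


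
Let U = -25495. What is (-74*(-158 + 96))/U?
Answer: -4588/25495 ≈ -0.17996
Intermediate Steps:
(-74*(-158 + 96))/U = -74*(-158 + 96)/(-25495) = -74*(-62)*(-1/25495) = 4588*(-1/25495) = -4588/25495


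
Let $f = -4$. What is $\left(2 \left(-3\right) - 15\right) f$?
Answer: $84$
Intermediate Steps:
$\left(2 \left(-3\right) - 15\right) f = \left(2 \left(-3\right) - 15\right) \left(-4\right) = \left(-6 - 15\right) \left(-4\right) = \left(-21\right) \left(-4\right) = 84$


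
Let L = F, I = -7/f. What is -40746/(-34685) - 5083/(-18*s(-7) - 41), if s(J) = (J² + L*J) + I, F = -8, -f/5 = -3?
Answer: 1273210573/333426905 ≈ 3.8186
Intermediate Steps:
f = 15 (f = -5*(-3) = 15)
I = -7/15 ≈ -0.46667
L = -8
s(J) = -7/15 + J² - 8*J (s(J) = (J² - 8*J) - 7/15 = -7/15 + J² - 8*J)
-40746/(-34685) - 5083/(-18*s(-7) - 41) = -40746/(-34685) - 5083/(-18*(-7/15 + (-7)² - 8*(-7)) - 41) = -40746*(-1/34685) - 5083/(-18*(-7/15 + 49 + 56) - 41) = 40746/34685 - 5083/(-18*1568/15 - 41) = 40746/34685 - 5083/(-9408/5 - 41) = 40746/34685 - 5083/(-9613/5) = 40746/34685 - 5083*(-5/9613) = 40746/34685 + 25415/9613 = 1273210573/333426905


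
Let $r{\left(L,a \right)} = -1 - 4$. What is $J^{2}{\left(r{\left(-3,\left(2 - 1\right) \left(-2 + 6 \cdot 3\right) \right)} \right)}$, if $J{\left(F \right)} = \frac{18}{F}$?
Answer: $\frac{324}{25} \approx 12.96$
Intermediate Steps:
$r{\left(L,a \right)} = -5$ ($r{\left(L,a \right)} = -1 - 4 = -5$)
$J^{2}{\left(r{\left(-3,\left(2 - 1\right) \left(-2 + 6 \cdot 3\right) \right)} \right)} = \left(\frac{18}{-5}\right)^{2} = \left(18 \left(- \frac{1}{5}\right)\right)^{2} = \left(- \frac{18}{5}\right)^{2} = \frac{324}{25}$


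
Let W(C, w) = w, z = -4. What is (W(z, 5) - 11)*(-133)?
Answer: 798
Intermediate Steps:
(W(z, 5) - 11)*(-133) = (5 - 11)*(-133) = -6*(-133) = 798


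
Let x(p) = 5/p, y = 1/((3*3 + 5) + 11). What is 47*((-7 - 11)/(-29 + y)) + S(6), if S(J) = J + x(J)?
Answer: 19573/543 ≈ 36.046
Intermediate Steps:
y = 1/25 (y = 1/((9 + 5) + 11) = 1/(14 + 11) = 1/25 ≈ 0.040000)
S(J) = J + 5/J
47*((-7 - 11)/(-29 + y)) + S(6) = 47*((-7 - 11)/(-29 + 1/25)) + (6 + 5/6) = 47*(-18/(-724/25)) + (6 + 5*(1/6)) = 47*(-18*(-25/724)) + (6 + 5/6) = 47*(225/362) + 41/6 = 10575/362 + 41/6 = 19573/543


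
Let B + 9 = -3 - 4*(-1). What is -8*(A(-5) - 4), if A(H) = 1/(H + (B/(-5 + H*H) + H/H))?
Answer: 372/11 ≈ 33.818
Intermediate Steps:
B = -8 (B = -9 + (-3 - 4*(-1)) = -9 + (-3 + 4) = -9 + 1 = -8)
A(H) = 1/(1 + H - 8/(-5 + H²)) (A(H) = 1/(H + (-8/(-5 + H*H) + H/H)) = 1/(H + (-8/(-5 + H²) + 1)) = 1/(H + (1 - 8/(-5 + H²))) = 1/(1 + H - 8/(-5 + H²)))
-8*(A(-5) - 4) = -8*((-5 + (-5)²)/(-13 + (-5)² + (-5)³ - 5*(-5)) - 4) = -8*((-5 + 25)/(-13 + 25 - 125 + 25) - 4) = -8*(20/(-88) - 4) = -8*(-1/88*20 - 4) = -8*(-5/22 - 4) = -8*(-93/22) = 372/11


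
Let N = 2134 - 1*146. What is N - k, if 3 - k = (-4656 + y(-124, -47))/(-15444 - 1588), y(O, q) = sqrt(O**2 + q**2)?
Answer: 4226647/2129 - sqrt(17585)/17032 ≈ 1985.3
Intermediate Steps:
N = 1988 (N = 2134 - 146 = 1988)
k = 5805/2129 + sqrt(17585)/17032 (k = 3 - (-4656 + sqrt((-124)**2 + (-47)**2))/(-15444 - 1588) = 3 - (-4656 + sqrt(15376 + 2209))/(-17032) = 3 - (-4656 + sqrt(17585))*(-1)/17032 = 3 - (582/2129 - sqrt(17585)/17032) = 3 + (-582/2129 + sqrt(17585)/17032) = 5805/2129 + sqrt(17585)/17032 ≈ 2.7344)
N - k = 1988 - (5805/2129 + sqrt(17585)/17032) = 1988 + (-5805/2129 - sqrt(17585)/17032) = 4226647/2129 - sqrt(17585)/17032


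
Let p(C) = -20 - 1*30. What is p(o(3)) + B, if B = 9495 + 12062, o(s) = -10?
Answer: 21507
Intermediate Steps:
p(C) = -50 (p(C) = -20 - 30 = -50)
B = 21557
p(o(3)) + B = -50 + 21557 = 21507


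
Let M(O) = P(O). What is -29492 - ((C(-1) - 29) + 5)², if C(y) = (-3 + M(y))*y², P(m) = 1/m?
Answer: -30276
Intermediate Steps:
P(m) = 1/m
M(O) = 1/O
C(y) = y²*(-3 + 1/y) (C(y) = (-3 + 1/y)*y² = y²*(-3 + 1/y))
-29492 - ((C(-1) - 29) + 5)² = -29492 - ((-(1 - 3*(-1)) - 29) + 5)² = -29492 - ((-(1 + 3) - 29) + 5)² = -29492 - ((-1*4 - 29) + 5)² = -29492 - ((-4 - 29) + 5)² = -29492 - (-33 + 5)² = -29492 - 1*(-28)² = -29492 - 1*784 = -29492 - 784 = -30276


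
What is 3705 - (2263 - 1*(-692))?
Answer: 750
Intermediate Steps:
3705 - (2263 - 1*(-692)) = 3705 - (2263 + 692) = 3705 - 1*2955 = 3705 - 2955 = 750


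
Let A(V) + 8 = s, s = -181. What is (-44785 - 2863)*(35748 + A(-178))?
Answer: -1694315232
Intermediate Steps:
A(V) = -189 (A(V) = -8 - 181 = -189)
(-44785 - 2863)*(35748 + A(-178)) = (-44785 - 2863)*(35748 - 189) = -47648*35559 = -1694315232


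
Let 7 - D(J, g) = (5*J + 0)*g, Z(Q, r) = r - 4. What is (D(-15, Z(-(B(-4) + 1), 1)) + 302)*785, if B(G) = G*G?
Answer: 65940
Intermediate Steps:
B(G) = G**2
Z(Q, r) = -4 + r
D(J, g) = 7 - 5*J*g (D(J, g) = 7 - (5*J + 0)*g = 7 - 5*J*g)
(D(-15, Z(-(B(-4) + 1), 1)) + 302)*785 = ((7 - 5*(-15)*(-4 + 1)) + 302)*785 = ((7 - 5*(-15)*(-3)) + 302)*785 = ((7 - 225) + 302)*785 = (-218 + 302)*785 = 84*785 = 65940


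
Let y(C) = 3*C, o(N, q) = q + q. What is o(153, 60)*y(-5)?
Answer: -1800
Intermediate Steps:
o(N, q) = 2*q
o(153, 60)*y(-5) = (2*60)*(3*(-5)) = 120*(-15) = -1800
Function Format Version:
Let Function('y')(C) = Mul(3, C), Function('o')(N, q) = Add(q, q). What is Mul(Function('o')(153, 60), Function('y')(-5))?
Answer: -1800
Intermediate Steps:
Function('o')(N, q) = Mul(2, q)
Mul(Function('o')(153, 60), Function('y')(-5)) = Mul(Mul(2, 60), Mul(3, -5)) = Mul(120, -15) = -1800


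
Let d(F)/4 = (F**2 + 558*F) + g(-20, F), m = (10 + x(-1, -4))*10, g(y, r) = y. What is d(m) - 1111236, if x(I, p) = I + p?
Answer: -989716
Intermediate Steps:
m = 50 (m = (10 + (-1 - 4))*10 = (10 - 5)*10 = 5*10 = 50)
d(F) = -80 + 4*F**2 + 2232*F (d(F) = 4*((F**2 + 558*F) - 20) = 4*(-20 + F**2 + 558*F) = -80 + 4*F**2 + 2232*F)
d(m) - 1111236 = (-80 + 4*50**2 + 2232*50) - 1111236 = (-80 + 4*2500 + 111600) - 1111236 = (-80 + 10000 + 111600) - 1111236 = 121520 - 1111236 = -989716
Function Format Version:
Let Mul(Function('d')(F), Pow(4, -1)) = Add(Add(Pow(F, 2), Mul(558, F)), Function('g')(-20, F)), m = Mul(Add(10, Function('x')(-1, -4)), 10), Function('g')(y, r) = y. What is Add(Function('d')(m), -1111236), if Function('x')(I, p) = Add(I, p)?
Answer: -989716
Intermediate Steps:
m = 50 (m = Mul(Add(10, Add(-1, -4)), 10) = Mul(Add(10, -5), 10) = Mul(5, 10) = 50)
Function('d')(F) = Add(-80, Mul(4, Pow(F, 2)), Mul(2232, F)) (Function('d')(F) = Mul(4, Add(Add(Pow(F, 2), Mul(558, F)), -20)) = Mul(4, Add(-20, Pow(F, 2), Mul(558, F))) = Add(-80, Mul(4, Pow(F, 2)), Mul(2232, F)))
Add(Function('d')(m), -1111236) = Add(Add(-80, Mul(4, Pow(50, 2)), Mul(2232, 50)), -1111236) = Add(Add(-80, Mul(4, 2500), 111600), -1111236) = Add(Add(-80, 10000, 111600), -1111236) = Add(121520, -1111236) = -989716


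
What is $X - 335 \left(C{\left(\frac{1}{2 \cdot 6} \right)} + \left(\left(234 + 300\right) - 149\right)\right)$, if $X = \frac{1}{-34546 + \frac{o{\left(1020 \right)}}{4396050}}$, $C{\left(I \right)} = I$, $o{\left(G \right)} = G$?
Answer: $- \frac{979557475042385}{7593297114} \approx -1.29 \cdot 10^{5}$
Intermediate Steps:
$X = - \frac{146535}{5062198076}$ ($X = \frac{1}{-34546 + \frac{1020}{4396050}} = \frac{1}{-34546 + 1020 \cdot \frac{1}{4396050}} = \frac{1}{-34546 + \frac{34}{146535}} = \frac{1}{- \frac{5062198076}{146535}} = - \frac{146535}{5062198076} \approx -2.8947 \cdot 10^{-5}$)
$X - 335 \left(C{\left(\frac{1}{2 \cdot 6} \right)} + \left(\left(234 + 300\right) - 149\right)\right) = - \frac{146535}{5062198076} - 335 \left(\frac{1}{2 \cdot 6} + \left(\left(234 + 300\right) - 149\right)\right) = - \frac{146535}{5062198076} - 335 \left(\frac{1}{12} + \left(534 - 149\right)\right) = - \frac{146535}{5062198076} - 335 \left(\frac{1}{12} + 385\right) = - \frac{146535}{5062198076} - 335 \cdot \frac{4621}{12} = - \frac{146535}{5062198076} - \frac{1548035}{12} = - \frac{979557475042385}{7593297114}$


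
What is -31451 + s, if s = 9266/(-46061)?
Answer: -1448673777/46061 ≈ -31451.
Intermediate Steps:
s = -9266/46061 (s = 9266*(-1/46061) = -9266/46061 ≈ -0.20117)
-31451 + s = -31451 - 9266/46061 = -1448673777/46061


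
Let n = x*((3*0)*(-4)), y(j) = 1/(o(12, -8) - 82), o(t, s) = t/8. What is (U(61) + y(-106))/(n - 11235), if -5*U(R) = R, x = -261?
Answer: 3277/3014725 ≈ 0.0010870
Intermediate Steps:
o(t, s) = t/8 (o(t, s) = t*(1/8) = t/8)
y(j) = -2/161 (y(j) = 1/((1/8)*12 - 82) = 1/(3/2 - 82) = 1/(-161/2) = -2/161)
U(R) = -R/5
n = 0 (n = -261*3*0*(-4) = -0*(-4) = -261*0 = 0)
(U(61) + y(-106))/(n - 11235) = (-1/5*61 - 2/161)/(0 - 11235) = (-61/5 - 2/161)/(-11235) = -9831/805*(-1/11235) = 3277/3014725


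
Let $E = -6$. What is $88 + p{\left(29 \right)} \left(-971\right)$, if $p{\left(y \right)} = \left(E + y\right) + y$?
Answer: $-50404$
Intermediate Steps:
$p{\left(y \right)} = -6 + 2 y$ ($p{\left(y \right)} = \left(-6 + y\right) + y = -6 + 2 y$)
$88 + p{\left(29 \right)} \left(-971\right) = 88 + \left(-6 + 2 \cdot 29\right) \left(-971\right) = 88 + \left(-6 + 58\right) \left(-971\right) = 88 + 52 \left(-971\right) = 88 - 50492 = -50404$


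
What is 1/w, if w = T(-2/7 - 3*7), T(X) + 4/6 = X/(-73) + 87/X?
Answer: -228417/1019272 ≈ -0.22410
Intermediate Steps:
T(X) = -⅔ + 87/X - X/73 (T(X) = -⅔ + (X/(-73) + 87/X) = -⅔ + (X*(-1/73) + 87/X) = -⅔ + (-X/73 + 87/X) = -⅔ + (87/X - X/73) = -⅔ + 87/X - X/73)
w = -1019272/228417 (w = -⅔ + 87/(-2/7 - 3*7) - (-2/7 - 3*7)/73 = -⅔ + 87/(-2*⅐ - 21) - (-2*⅐ - 21)/73 = -⅔ + 87/(-2/7 - 21) - (-2/7 - 21)/73 = -⅔ + 87/(-149/7) - 1/73*(-149/7) = -⅔ + 87*(-7/149) + 149/511 = -⅔ - 609/149 + 149/511 = -1019272/228417 ≈ -4.4623)
1/w = 1/(-1019272/228417) = -228417/1019272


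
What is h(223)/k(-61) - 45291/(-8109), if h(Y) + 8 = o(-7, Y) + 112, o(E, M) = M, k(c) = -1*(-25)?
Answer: 1261306/67575 ≈ 18.665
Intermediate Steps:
k(c) = 25
h(Y) = 104 + Y (h(Y) = -8 + (Y + 112) = -8 + (112 + Y) = 104 + Y)
h(223)/k(-61) - 45291/(-8109) = (104 + 223)/25 - 45291/(-8109) = 327*(1/25) - 45291*(-1/8109) = 327/25 + 15097/2703 = 1261306/67575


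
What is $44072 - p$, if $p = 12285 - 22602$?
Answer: $54389$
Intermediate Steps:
$p = -10317$
$44072 - p = 44072 - -10317 = 44072 + 10317 = 54389$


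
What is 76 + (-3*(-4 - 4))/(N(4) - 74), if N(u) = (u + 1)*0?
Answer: 2800/37 ≈ 75.676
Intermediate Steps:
N(u) = 0 (N(u) = (1 + u)*0 = 0)
76 + (-3*(-4 - 4))/(N(4) - 74) = 76 + (-3*(-4 - 4))/(0 - 74) = 76 - 3*(-8)/(-74) = 76 + 24*(-1/74) = 76 - 12/37 = 2800/37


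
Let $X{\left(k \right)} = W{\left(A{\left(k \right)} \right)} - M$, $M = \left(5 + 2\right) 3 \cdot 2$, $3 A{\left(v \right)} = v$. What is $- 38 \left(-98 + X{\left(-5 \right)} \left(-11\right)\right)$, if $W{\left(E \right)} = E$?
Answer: $- \frac{43586}{3} \approx -14529.0$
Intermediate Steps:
$A{\left(v \right)} = \frac{v}{3}$
$M = 42$ ($M = 7 \cdot 6 = 42$)
$X{\left(k \right)} = -42 + \frac{k}{3}$ ($X{\left(k \right)} = \frac{k}{3} - 42 = -42 + \frac{k}{3}$)
$- 38 \left(-98 + X{\left(-5 \right)} \left(-11\right)\right) = - 38 \left(-98 + \left(-42 + \frac{1}{3} \left(-5\right)\right) \left(-11\right)\right) = - 38 \left(-98 + \left(-42 - \frac{5}{3}\right) \left(-11\right)\right) = - 38 \left(-98 - - \frac{1441}{3}\right) = - 38 \left(-98 + \frac{1441}{3}\right) = \left(-38\right) \frac{1147}{3} = - \frac{43586}{3}$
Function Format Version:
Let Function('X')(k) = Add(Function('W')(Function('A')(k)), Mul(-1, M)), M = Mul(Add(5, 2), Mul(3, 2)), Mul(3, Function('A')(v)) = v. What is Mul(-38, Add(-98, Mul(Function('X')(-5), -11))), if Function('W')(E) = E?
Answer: Rational(-43586, 3) ≈ -14529.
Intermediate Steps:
Function('A')(v) = Mul(Rational(1, 3), v)
M = 42 (M = Mul(7, 6) = 42)
Function('X')(k) = Add(-42, Mul(Rational(1, 3), k)) (Function('X')(k) = Add(Mul(Rational(1, 3), k), Mul(-1, 42)) = Add(Mul(Rational(1, 3), k), -42) = Add(-42, Mul(Rational(1, 3), k)))
Mul(-38, Add(-98, Mul(Function('X')(-5), -11))) = Mul(-38, Add(-98, Mul(Add(-42, Mul(Rational(1, 3), -5)), -11))) = Mul(-38, Add(-98, Mul(Add(-42, Rational(-5, 3)), -11))) = Mul(-38, Add(-98, Mul(Rational(-131, 3), -11))) = Mul(-38, Add(-98, Rational(1441, 3))) = Mul(-38, Rational(1147, 3)) = Rational(-43586, 3)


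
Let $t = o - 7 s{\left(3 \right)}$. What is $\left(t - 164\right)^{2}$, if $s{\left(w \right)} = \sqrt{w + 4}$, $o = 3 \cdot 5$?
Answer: $22544 + 2086 \sqrt{7} \approx 28063.0$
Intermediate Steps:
$o = 15$
$s{\left(w \right)} = \sqrt{4 + w}$
$t = 15 - 7 \sqrt{7}$ ($t = 15 - 7 \sqrt{4 + 3} = 15 - 7 \sqrt{7} \approx -3.5203$)
$\left(t - 164\right)^{2} = \left(\left(15 - 7 \sqrt{7}\right) - 164\right)^{2} = \left(-149 - 7 \sqrt{7}\right)^{2}$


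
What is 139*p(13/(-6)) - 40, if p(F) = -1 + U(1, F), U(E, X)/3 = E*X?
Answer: -2165/2 ≈ -1082.5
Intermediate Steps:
U(E, X) = 3*E*X (U(E, X) = 3*(E*X) = 3*E*X)
p(F) = -1 + 3*F (p(F) = -1 + 3*1*F = -1 + 3*F)
139*p(13/(-6)) - 40 = 139*(-1 + 3*(13/(-6))) - 40 = 139*(-1 + 3*(13*(-⅙))) - 40 = 139*(-1 + 3*(-13/6)) - 40 = 139*(-1 - 13/2) - 40 = 139*(-15/2) - 40 = -2085/2 - 40 = -2165/2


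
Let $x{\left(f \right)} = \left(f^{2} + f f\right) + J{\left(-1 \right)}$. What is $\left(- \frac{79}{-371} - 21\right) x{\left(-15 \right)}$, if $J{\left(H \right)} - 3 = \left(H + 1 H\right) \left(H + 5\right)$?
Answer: $- \frac{3431840}{371} \approx -9250.3$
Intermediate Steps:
$J{\left(H \right)} = 3 + 2 H \left(5 + H\right)$ ($J{\left(H \right)} = 3 + \left(H + 1 H\right) \left(H + 5\right) = 3 + \left(H + H\right) \left(5 + H\right) = 3 + 2 H \left(5 + H\right)$)
$x{\left(f \right)} = -5 + 2 f^{2}$ ($x{\left(f \right)} = \left(f^{2} + f f\right) + \left(3 + 2 \left(-1\right)^{2} + 10 \left(-1\right)\right) = \left(f^{2} + f^{2}\right) + \left(3 + 2 \cdot 1 - 10\right) = 2 f^{2} + \left(3 + 2 - 10\right) = 2 f^{2} - 5 = -5 + 2 f^{2}$)
$\left(- \frac{79}{-371} - 21\right) x{\left(-15 \right)} = \left(- \frac{79}{-371} - 21\right) \left(-5 + 2 \left(-15\right)^{2}\right) = \left(\left(-79\right) \left(- \frac{1}{371}\right) - 21\right) \left(-5 + 2 \cdot 225\right) = \left(\frac{79}{371} - 21\right) \left(-5 + 450\right) = \left(- \frac{7712}{371}\right) 445 = - \frac{3431840}{371}$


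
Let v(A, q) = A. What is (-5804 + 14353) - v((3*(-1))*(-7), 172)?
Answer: 8528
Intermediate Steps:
(-5804 + 14353) - v((3*(-1))*(-7), 172) = (-5804 + 14353) - 3*(-1)*(-7) = 8549 - (-3)*(-7) = 8549 - 1*21 = 8549 - 21 = 8528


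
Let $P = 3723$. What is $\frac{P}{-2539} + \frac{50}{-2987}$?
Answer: $- \frac{11247551}{7583993} \approx -1.4831$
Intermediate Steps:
$\frac{P}{-2539} + \frac{50}{-2987} = \frac{3723}{-2539} + \frac{50}{-2987} = 3723 \left(- \frac{1}{2539}\right) + 50 \left(- \frac{1}{2987}\right) = - \frac{3723}{2539} - \frac{50}{2987} = - \frac{11247551}{7583993}$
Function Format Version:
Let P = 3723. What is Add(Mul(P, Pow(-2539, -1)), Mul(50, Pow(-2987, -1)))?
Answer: Rational(-11247551, 7583993) ≈ -1.4831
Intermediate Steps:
Add(Mul(P, Pow(-2539, -1)), Mul(50, Pow(-2987, -1))) = Add(Mul(3723, Pow(-2539, -1)), Mul(50, Pow(-2987, -1))) = Add(Mul(3723, Rational(-1, 2539)), Mul(50, Rational(-1, 2987))) = Add(Rational(-3723, 2539), Rational(-50, 2987)) = Rational(-11247551, 7583993)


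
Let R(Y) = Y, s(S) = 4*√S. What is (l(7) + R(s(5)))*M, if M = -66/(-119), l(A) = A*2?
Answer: 132/17 + 264*√5/119 ≈ 12.725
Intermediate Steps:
l(A) = 2*A
M = 66/119 (M = -66*(-1/119) = 66/119 ≈ 0.55462)
(l(7) + R(s(5)))*M = (2*7 + 4*√5)*(66/119) = (14 + 4*√5)*(66/119) = 132/17 + 264*√5/119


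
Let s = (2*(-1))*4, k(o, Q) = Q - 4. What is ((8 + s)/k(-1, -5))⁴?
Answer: 0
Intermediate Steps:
k(o, Q) = -4 + Q
s = -8 (s = -2*4 = -8)
((8 + s)/k(-1, -5))⁴ = ((8 - 8)/(-4 - 5))⁴ = (0/(-9))⁴ = (0*(-⅑))⁴ = 0⁴ = 0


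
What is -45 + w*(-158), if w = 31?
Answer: -4943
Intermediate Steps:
-45 + w*(-158) = -45 + 31*(-158) = -45 - 4898 = -4943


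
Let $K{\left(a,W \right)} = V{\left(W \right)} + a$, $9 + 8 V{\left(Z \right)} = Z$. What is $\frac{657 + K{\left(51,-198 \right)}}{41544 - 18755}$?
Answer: $\frac{5457}{182312} \approx 0.029932$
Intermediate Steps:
$V{\left(Z \right)} = - \frac{9}{8} + \frac{Z}{8}$
$K{\left(a,W \right)} = - \frac{9}{8} + a + \frac{W}{8}$ ($K{\left(a,W \right)} = \left(- \frac{9}{8} + \frac{W}{8}\right) + a = - \frac{9}{8} + a + \frac{W}{8}$)
$\frac{657 + K{\left(51,-198 \right)}}{41544 - 18755} = \frac{657 + \left(- \frac{9}{8} + 51 + \frac{1}{8} \left(-198\right)\right)}{41544 - 18755} = \frac{657 - - \frac{201}{8}}{22789} = \left(657 + \frac{201}{8}\right) \frac{1}{22789} = \frac{5457}{8} \cdot \frac{1}{22789} = \frac{5457}{182312}$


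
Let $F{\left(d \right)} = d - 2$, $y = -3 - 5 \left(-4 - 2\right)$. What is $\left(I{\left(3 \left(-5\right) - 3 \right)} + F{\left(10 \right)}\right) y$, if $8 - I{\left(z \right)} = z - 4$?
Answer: $1026$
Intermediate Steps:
$I{\left(z \right)} = 12 - z$ ($I{\left(z \right)} = 8 - \left(z - 4\right) = 8 - \left(-4 + z\right) = 12 - z$)
$y = 27$ ($y = -3 - 5 \left(-4 - 2\right) = -3 - -30 = -3 + 30 = 27$)
$F{\left(d \right)} = -2 + d$
$\left(I{\left(3 \left(-5\right) - 3 \right)} + F{\left(10 \right)}\right) y = \left(\left(12 - \left(3 \left(-5\right) - 3\right)\right) + \left(-2 + 10\right)\right) 27 = \left(\left(12 - \left(-15 - 3\right)\right) + 8\right) 27 = \left(\left(12 - -18\right) + 8\right) 27 = \left(\left(12 + 18\right) + 8\right) 27 = \left(30 + 8\right) 27 = 38 \cdot 27 = 1026$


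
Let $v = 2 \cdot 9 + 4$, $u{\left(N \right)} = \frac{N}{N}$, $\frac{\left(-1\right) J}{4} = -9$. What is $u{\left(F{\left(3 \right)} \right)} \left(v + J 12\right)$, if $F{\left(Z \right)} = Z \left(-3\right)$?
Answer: $454$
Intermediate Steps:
$F{\left(Z \right)} = - 3 Z$
$J = 36$ ($J = \left(-4\right) \left(-9\right) = 36$)
$u{\left(N \right)} = 1$
$v = 22$ ($v = 18 + 4 = 22$)
$u{\left(F{\left(3 \right)} \right)} \left(v + J 12\right) = 1 \left(22 + 36 \cdot 12\right) = 1 \left(22 + 432\right) = 1 \cdot 454 = 454$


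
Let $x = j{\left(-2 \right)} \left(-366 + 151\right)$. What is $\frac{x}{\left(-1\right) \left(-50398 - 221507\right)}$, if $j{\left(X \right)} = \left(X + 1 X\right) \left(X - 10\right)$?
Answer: $- \frac{688}{18127} \approx -0.037954$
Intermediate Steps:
$j{\left(X \right)} = 2 X \left(-10 + X\right)$ ($j{\left(X \right)} = \left(X + X\right) \left(-10 + X\right) = 2 X \left(-10 + X\right)$)
$x = -10320$ ($x = 2 \left(-2\right) \left(-10 - 2\right) \left(-366 + 151\right) = 2 \left(-2\right) \left(-12\right) \left(-215\right) = 48 \left(-215\right) = -10320$)
$\frac{x}{\left(-1\right) \left(-50398 - 221507\right)} = - \frac{10320}{\left(-1\right) \left(-50398 - 221507\right)} = - \frac{10320}{\left(-1\right) \left(-271905\right)} = - \frac{10320}{271905} = \left(-10320\right) \frac{1}{271905} = - \frac{688}{18127}$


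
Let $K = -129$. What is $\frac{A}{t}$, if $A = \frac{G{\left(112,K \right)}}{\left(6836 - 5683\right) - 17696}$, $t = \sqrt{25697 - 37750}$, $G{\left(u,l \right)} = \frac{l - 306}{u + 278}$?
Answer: $- \frac{29 i \sqrt{12053}}{5184212254} \approx - 6.1413 \cdot 10^{-7} i$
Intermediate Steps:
$G{\left(u,l \right)} = \frac{-306 + l}{278 + u}$
$t = i \sqrt{12053}$ ($t = \sqrt{-12053} = i \sqrt{12053} \approx 109.79 i$)
$A = \frac{29}{430118}$ ($A = \frac{\frac{1}{278 + 112} \left(-306 - 129\right)}{\left(6836 - 5683\right) - 17696} = \frac{\frac{1}{390} \left(-435\right)}{1153 - 17696} = \frac{\frac{1}{390} \left(-435\right)}{-16543} = \left(- \frac{29}{26}\right) \left(- \frac{1}{16543}\right) = \frac{29}{430118} \approx 6.7423 \cdot 10^{-5}$)
$\frac{A}{t} = \frac{29}{430118 i \sqrt{12053}} = \frac{29 \left(- \frac{i \sqrt{12053}}{12053}\right)}{430118} = - \frac{29 i \sqrt{12053}}{5184212254}$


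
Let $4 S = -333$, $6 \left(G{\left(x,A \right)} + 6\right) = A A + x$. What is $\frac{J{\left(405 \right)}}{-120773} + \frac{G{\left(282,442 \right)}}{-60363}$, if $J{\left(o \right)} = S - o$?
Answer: $- \frac{46895146243}{87482647188} \approx -0.53605$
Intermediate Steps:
$G{\left(x,A \right)} = -6 + \frac{x}{6} + \frac{A^{2}}{6}$ ($G{\left(x,A \right)} = -6 + \frac{A A + x}{6} = -6 + \frac{A^{2} + x}{6} = -6 + \frac{x + A^{2}}{6} = -6 + \left(\frac{x}{6} + \frac{A^{2}}{6}\right) = -6 + \frac{x}{6} + \frac{A^{2}}{6}$)
$S = - \frac{333}{4}$ ($S = \frac{1}{4} \left(-333\right) = - \frac{333}{4} \approx -83.25$)
$J{\left(o \right)} = - \frac{333}{4} - o$
$\frac{J{\left(405 \right)}}{-120773} + \frac{G{\left(282,442 \right)}}{-60363} = \frac{- \frac{333}{4} - 405}{-120773} + \frac{-6 + \frac{1}{6} \cdot 282 + \frac{442^{2}}{6}}{-60363} = \left(- \frac{333}{4} - 405\right) \left(- \frac{1}{120773}\right) + \left(-6 + 47 + \frac{1}{6} \cdot 195364\right) \left(- \frac{1}{60363}\right) = \left(- \frac{1953}{4}\right) \left(- \frac{1}{120773}\right) + \left(-6 + 47 + \frac{97682}{3}\right) \left(- \frac{1}{60363}\right) = \frac{1953}{483092} + \frac{97805}{3} \left(- \frac{1}{60363}\right) = \frac{1953}{483092} - \frac{97805}{181089} = - \frac{46895146243}{87482647188}$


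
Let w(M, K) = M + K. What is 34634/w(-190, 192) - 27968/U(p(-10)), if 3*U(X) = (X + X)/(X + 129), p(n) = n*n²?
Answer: -2402899/125 ≈ -19223.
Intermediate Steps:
w(M, K) = K + M
p(n) = n³
U(X) = 2*X/(3*(129 + X)) (U(X) = ((X + X)/(X + 129))/3 = ((2*X)/(129 + X))/3 = (2*X/(129 + X))/3 = 2*X/(3*(129 + X)))
34634/w(-190, 192) - 27968/U(p(-10)) = 34634/(192 - 190) - 27968/((⅔)*(-10)³/(129 + (-10)³)) = 34634/2 - 27968/((⅔)*(-1000)/(129 - 1000)) = 34634*(½) - 27968/((⅔)*(-1000)/(-871)) = 17317 - 27968/((⅔)*(-1000)*(-1/871)) = 17317 - 27968/2000/2613 = 17317 - 27968*2613/2000 = 17317 - 4567524/125 = -2402899/125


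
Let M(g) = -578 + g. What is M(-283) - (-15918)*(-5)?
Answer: -80451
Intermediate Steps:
M(-283) - (-15918)*(-5) = (-578 - 283) - (-15918)*(-5) = -861 - 1*79590 = -861 - 79590 = -80451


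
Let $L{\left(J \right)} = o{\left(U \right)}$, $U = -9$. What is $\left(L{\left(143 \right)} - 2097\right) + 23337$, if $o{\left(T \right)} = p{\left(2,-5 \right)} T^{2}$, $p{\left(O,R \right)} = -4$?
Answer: $20916$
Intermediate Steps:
$o{\left(T \right)} = - 4 T^{2}$
$L{\left(J \right)} = -324$ ($L{\left(J \right)} = - 4 \left(-9\right)^{2} = \left(-4\right) 81 = -324$)
$\left(L{\left(143 \right)} - 2097\right) + 23337 = \left(-324 - 2097\right) + 23337 = -2421 + 23337 = 20916$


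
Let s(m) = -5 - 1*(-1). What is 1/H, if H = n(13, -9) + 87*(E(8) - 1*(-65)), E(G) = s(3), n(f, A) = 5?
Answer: 1/5312 ≈ 0.00018825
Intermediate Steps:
s(m) = -4 (s(m) = -5 + 1 = -4)
E(G) = -4
H = 5312 (H = 5 + 87*(-4 - 1*(-65)) = 5 + 87*(-4 + 65) = 5 + 87*61 = 5 + 5307 = 5312)
1/H = 1/5312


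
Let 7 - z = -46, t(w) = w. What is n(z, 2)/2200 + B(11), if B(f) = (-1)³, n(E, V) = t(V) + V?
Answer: -549/550 ≈ -0.99818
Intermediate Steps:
z = 53 (z = 7 - 1*(-46) = 7 + 46 = 53)
n(E, V) = 2*V (n(E, V) = V + V = 2*V)
B(f) = -1
n(z, 2)/2200 + B(11) = (2*2)/2200 - 1 = 4*(1/2200) - 1 = 1/550 - 1 = -549/550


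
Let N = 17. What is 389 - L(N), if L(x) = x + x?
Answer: 355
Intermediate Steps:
L(x) = 2*x
389 - L(N) = 389 - 2*17 = 389 - 1*34 = 389 - 34 = 355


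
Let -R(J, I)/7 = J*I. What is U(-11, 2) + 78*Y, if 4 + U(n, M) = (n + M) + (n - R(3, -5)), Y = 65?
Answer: 4941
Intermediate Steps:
R(J, I) = -7*I*J (R(J, I) = -7*J*I = -7*I*J)
U(n, M) = -109 + M + 2*n (U(n, M) = -4 + ((n + M) + (n - (-7)*(-5)*3)) = -4 + ((M + n) + (n - 1*105)) = -4 + ((M + n) + (n - 105)) = -4 + ((M + n) + (-105 + n)) = -4 + (-105 + M + 2*n) = -109 + M + 2*n)
U(-11, 2) + 78*Y = (-109 + 2 + 2*(-11)) + 78*65 = (-109 + 2 - 22) + 5070 = -129 + 5070 = 4941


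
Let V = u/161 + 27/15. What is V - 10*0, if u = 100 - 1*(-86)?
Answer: 2379/805 ≈ 2.9553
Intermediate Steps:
u = 186 (u = 100 + 86 = 186)
V = 2379/805 (V = 186/161 + 27/15 = 186*(1/161) + 27*(1/15) = 186/161 + 9/5 = 2379/805 ≈ 2.9553)
V - 10*0 = 2379/805 - 10*0 = 2379/805 + 0 = 2379/805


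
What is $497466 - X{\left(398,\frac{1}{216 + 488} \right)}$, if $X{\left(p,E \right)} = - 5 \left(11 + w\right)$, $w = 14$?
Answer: $497591$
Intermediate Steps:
$X{\left(p,E \right)} = -125$ ($X{\left(p,E \right)} = - 5 \left(11 + 14\right) = \left(-5\right) 25 = -125$)
$497466 - X{\left(398,\frac{1}{216 + 488} \right)} = 497466 - -125 = 497466 + 125 = 497591$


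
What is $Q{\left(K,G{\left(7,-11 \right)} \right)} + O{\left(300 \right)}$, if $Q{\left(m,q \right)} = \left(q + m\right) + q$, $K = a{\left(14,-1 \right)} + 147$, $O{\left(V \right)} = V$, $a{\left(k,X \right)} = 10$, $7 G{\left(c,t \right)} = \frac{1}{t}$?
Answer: $\frac{35187}{77} \approx 456.97$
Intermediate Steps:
$G{\left(c,t \right)} = \frac{1}{7 t}$
$K = 157$ ($K = 10 + 147 = 157$)
$Q{\left(m,q \right)} = m + 2 q$ ($Q{\left(m,q \right)} = \left(m + q\right) + q = m + 2 q$)
$Q{\left(K,G{\left(7,-11 \right)} \right)} + O{\left(300 \right)} = \left(157 + 2 \frac{1}{7 \left(-11\right)}\right) + 300 = \left(157 + 2 \cdot \frac{1}{7} \left(- \frac{1}{11}\right)\right) + 300 = \left(157 + 2 \left(- \frac{1}{77}\right)\right) + 300 = \left(157 - \frac{2}{77}\right) + 300 = \frac{12087}{77} + 300 = \frac{35187}{77}$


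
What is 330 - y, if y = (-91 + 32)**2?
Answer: -3151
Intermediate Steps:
y = 3481 (y = (-59)**2 = 3481)
330 - y = 330 - 1*3481 = 330 - 3481 = -3151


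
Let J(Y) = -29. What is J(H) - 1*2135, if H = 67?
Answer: -2164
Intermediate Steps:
J(H) - 1*2135 = -29 - 1*2135 = -29 - 2135 = -2164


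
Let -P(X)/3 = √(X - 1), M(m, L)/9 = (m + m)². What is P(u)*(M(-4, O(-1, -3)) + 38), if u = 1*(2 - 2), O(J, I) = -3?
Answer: -1842*I ≈ -1842.0*I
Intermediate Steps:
M(m, L) = 36*m² (M(m, L) = 9*(m + m)² = 9*(2*m)² = 9*(4*m²) = 36*m²)
u = 0 (u = 1*0 = 0)
P(X) = -3*√(-1 + X) (P(X) = -3*√(X - 1) = -3*√(-1 + X))
P(u)*(M(-4, O(-1, -3)) + 38) = (-3*√(-1 + 0))*(36*(-4)² + 38) = (-3*I)*(36*16 + 38) = (-3*I)*(576 + 38) = -3*I*614 = -1842*I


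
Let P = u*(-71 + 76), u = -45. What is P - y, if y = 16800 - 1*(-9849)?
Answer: -26874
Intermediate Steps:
y = 26649 (y = 16800 + 9849 = 26649)
P = -225 (P = -45*(-71 + 76) = -45*5 = -225)
P - y = -225 - 1*26649 = -225 - 26649 = -26874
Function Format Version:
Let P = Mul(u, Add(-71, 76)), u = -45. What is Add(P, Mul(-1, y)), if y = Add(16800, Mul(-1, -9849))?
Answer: -26874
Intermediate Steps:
y = 26649 (y = Add(16800, 9849) = 26649)
P = -225 (P = Mul(-45, Add(-71, 76)) = Mul(-45, 5) = -225)
Add(P, Mul(-1, y)) = Add(-225, Mul(-1, 26649)) = Add(-225, -26649) = -26874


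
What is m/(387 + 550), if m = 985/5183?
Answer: 985/4856471 ≈ 0.00020282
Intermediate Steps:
m = 985/5183 (m = 985*(1/5183) = 985/5183 ≈ 0.19004)
m/(387 + 550) = 985/(5183*(387 + 550)) = (985/5183)/937 = (985/5183)*(1/937) = 985/4856471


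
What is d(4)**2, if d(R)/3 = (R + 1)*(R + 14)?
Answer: 72900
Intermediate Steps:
d(R) = 3*(1 + R)*(14 + R) (d(R) = 3*((R + 1)*(R + 14)) = 3*((1 + R)*(14 + R)) = 3*(1 + R)*(14 + R))
d(4)**2 = (42 + 3*4**2 + 45*4)**2 = (42 + 3*16 + 180)**2 = (42 + 48 + 180)**2 = 270**2 = 72900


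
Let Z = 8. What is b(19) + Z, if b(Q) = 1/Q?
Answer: 153/19 ≈ 8.0526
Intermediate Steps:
b(19) + Z = 1/19 + 8 = 153/19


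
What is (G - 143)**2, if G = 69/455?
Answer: 4224480016/207025 ≈ 20406.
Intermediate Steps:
G = 69/455 (G = 69*(1/455) = 69/455 ≈ 0.15165)
(G - 143)**2 = (69/455 - 143)**2 = (-64996/455)**2 = 4224480016/207025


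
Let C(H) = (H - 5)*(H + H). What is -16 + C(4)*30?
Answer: -256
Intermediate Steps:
C(H) = 2*H*(-5 + H) (C(H) = (-5 + H)*(2*H) = 2*H*(-5 + H))
-16 + C(4)*30 = -16 + (2*4*(-5 + 4))*30 = -16 + (2*4*(-1))*30 = -16 - 8*30 = -16 - 240 = -256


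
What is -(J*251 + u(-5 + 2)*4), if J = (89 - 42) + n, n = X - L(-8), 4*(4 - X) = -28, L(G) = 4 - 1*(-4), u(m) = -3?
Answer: -12538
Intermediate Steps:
L(G) = 8 (L(G) = 4 + 4 = 8)
X = 11 (X = 4 - ¼*(-28) = 4 + 7 = 11)
n = 3 (n = 11 - 1*8 = 11 - 8 = 3)
J = 50 (J = (89 - 42) + 3 = 47 + 3 = 50)
-(J*251 + u(-5 + 2)*4) = -(50*251 - 3*4) = -(12550 - 12) = -1*12538 = -12538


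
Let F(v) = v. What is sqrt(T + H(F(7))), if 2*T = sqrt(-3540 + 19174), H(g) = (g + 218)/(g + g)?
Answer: sqrt(3150 + 98*sqrt(15634))/14 ≈ 8.8651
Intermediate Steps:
H(g) = (218 + g)/(2*g) (H(g) = (218 + g)/((2*g)) = (218 + g)*(1/(2*g)) = (218 + g)/(2*g))
T = sqrt(15634)/2 (T = sqrt(-3540 + 19174)/2 = sqrt(15634)/2 ≈ 62.518)
sqrt(T + H(F(7))) = sqrt(sqrt(15634)/2 + (1/2)*(218 + 7)/7) = sqrt(sqrt(15634)/2 + (1/2)*(1/7)*225) = sqrt(sqrt(15634)/2 + 225/14) = sqrt(225/14 + sqrt(15634)/2)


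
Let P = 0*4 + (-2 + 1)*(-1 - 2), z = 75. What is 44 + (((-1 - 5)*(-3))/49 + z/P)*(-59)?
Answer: -71181/49 ≈ -1452.7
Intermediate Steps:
P = 3 (P = 0 - 1*(-3) = 0 + 3 = 3)
44 + (((-1 - 5)*(-3))/49 + z/P)*(-59) = 44 + (((-1 - 5)*(-3))/49 + 75/3)*(-59) = 44 + (-6*(-3)*(1/49) + 75*(1/3))*(-59) = 44 + (18*(1/49) + 25)*(-59) = 44 + (18/49 + 25)*(-59) = 44 + (1243/49)*(-59) = 44 - 73337/49 = -71181/49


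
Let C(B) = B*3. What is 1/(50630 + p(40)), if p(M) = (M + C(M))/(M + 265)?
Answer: 61/3088462 ≈ 1.9751e-5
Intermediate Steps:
C(B) = 3*B
p(M) = 4*M/(265 + M) (p(M) = (M + 3*M)/(M + 265) = (4*M)/(265 + M) = 4*M/(265 + M))
1/(50630 + p(40)) = 1/(50630 + 4*40/(265 + 40)) = 1/(50630 + 4*40/305) = 1/(50630 + 4*40*(1/305)) = 1/(50630 + 32/61) = 1/(3088462/61) = 61/3088462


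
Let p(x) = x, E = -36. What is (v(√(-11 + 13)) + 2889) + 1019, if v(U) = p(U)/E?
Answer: 3908 - √2/36 ≈ 3908.0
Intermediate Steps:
v(U) = -U/36 (v(U) = U/(-36) = U*(-1/36) = -U/36)
(v(√(-11 + 13)) + 2889) + 1019 = (-√(-11 + 13)/36 + 2889) + 1019 = (-√2/36 + 2889) + 1019 = (2889 - √2/36) + 1019 = 3908 - √2/36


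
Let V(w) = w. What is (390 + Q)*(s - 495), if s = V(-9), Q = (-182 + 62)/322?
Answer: -4516560/23 ≈ -1.9637e+5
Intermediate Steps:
Q = -60/161 (Q = -120*1/322 = -60/161 ≈ -0.37267)
s = -9
(390 + Q)*(s - 495) = (390 - 60/161)*(-9 - 495) = (62730/161)*(-504) = -4516560/23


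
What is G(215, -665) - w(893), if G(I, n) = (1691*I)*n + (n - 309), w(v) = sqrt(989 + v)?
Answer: -241771699 - sqrt(1882) ≈ -2.4177e+8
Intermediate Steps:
G(I, n) = -309 + n + 1691*I*n (G(I, n) = 1691*I*n + (-309 + n) = -309 + n + 1691*I*n)
G(215, -665) - w(893) = (-309 - 665 + 1691*215*(-665)) - sqrt(989 + 893) = (-309 - 665 - 241770725) - sqrt(1882) = -241771699 - sqrt(1882)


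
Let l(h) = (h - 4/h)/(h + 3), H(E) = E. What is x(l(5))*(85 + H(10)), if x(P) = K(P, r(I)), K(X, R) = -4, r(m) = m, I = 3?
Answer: -380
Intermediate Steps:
l(h) = (h - 4/h)/(3 + h)
x(P) = -4
x(l(5))*(85 + H(10)) = -4*(85 + 10) = -4*95 = -380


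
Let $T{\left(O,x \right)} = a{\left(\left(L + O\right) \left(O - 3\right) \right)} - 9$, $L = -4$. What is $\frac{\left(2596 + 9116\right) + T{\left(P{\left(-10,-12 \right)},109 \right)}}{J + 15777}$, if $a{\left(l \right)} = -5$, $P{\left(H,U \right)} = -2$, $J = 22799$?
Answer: $\frac{5849}{19288} \approx 0.30325$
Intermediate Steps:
$T{\left(O,x \right)} = -14$ ($T{\left(O,x \right)} = -5 - 9 = -14$)
$\frac{\left(2596 + 9116\right) + T{\left(P{\left(-10,-12 \right)},109 \right)}}{J + 15777} = \frac{\left(2596 + 9116\right) - 14}{22799 + 15777} = \frac{11712 - 14}{38576} = 11698 \cdot \frac{1}{38576} = \frac{5849}{19288}$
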